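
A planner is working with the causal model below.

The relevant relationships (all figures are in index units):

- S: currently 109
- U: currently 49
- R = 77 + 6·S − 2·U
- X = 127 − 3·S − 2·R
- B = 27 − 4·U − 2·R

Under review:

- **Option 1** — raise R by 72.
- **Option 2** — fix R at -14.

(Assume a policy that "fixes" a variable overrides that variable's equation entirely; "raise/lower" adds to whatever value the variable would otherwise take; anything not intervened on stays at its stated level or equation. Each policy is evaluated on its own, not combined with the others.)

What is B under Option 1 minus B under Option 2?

-1438

Option 1 (R + 72):
  S = 109
  U = 49
  R = 77 + 6·109 − 2·49 (+72 from intervention) = 705
  B = 27 − 4·49 − 2·705 = -1579
Option 2 (R := -14):
  S = 109
  U = 49
  R = -14
  B = 27 − 4·49 − 2·(-14) = -141
B: -1579 − (-141) = -1438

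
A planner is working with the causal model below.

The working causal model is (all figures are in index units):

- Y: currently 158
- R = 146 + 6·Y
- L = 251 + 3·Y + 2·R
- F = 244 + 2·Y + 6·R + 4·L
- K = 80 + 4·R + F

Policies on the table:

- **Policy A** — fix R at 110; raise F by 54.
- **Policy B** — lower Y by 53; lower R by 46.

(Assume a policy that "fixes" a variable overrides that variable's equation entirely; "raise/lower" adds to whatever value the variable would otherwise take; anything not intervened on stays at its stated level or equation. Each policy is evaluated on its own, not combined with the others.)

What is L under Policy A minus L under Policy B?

-1081

Policy A (R := 110, F + 54):
  Y = 158
  R = 110
  L = 251 + 3·158 + 2·110 = 945
Policy B (Y − 53, R − 46):
  Y = 158 − 53 = 105
  R = 146 + 6·105 (−46 from intervention) = 730
  L = 251 + 3·105 + 2·730 = 2026
L: 945 − 2026 = -1081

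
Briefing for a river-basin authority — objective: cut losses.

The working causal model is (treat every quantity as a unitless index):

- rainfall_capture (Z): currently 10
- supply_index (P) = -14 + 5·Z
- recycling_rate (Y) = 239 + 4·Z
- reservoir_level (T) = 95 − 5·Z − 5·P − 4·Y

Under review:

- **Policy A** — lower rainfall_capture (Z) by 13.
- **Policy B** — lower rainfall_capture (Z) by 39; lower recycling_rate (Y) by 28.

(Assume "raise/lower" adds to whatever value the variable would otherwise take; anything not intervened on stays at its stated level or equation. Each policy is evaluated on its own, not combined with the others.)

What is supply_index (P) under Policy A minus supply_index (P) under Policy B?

Policy A (Z − 13):
  Z = 10 − 13 = -3
  P = -14 + 5·(-3) = -29
Policy B (Z − 39, Y − 28):
  Z = 10 − 39 = -29
  P = -14 + 5·(-29) = -159
P: -29 − (-159) = 130

130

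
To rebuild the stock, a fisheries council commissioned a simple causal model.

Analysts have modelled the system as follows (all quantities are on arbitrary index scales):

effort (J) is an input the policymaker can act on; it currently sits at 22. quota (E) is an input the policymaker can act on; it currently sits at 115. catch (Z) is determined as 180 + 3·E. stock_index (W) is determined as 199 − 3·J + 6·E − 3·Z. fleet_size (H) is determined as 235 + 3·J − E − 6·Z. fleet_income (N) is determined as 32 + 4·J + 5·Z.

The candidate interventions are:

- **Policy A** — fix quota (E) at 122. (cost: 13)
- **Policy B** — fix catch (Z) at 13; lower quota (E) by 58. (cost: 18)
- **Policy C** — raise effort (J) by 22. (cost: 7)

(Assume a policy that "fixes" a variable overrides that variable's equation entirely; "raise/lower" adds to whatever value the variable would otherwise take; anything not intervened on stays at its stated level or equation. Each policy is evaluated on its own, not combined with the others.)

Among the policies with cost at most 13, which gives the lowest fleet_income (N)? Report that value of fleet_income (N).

Policy A (E := 122):
  J = 22
  E = 122
  Z = 180 + 3·122 = 546
  N = 32 + 4·22 + 5·546 = 2850
Policy C (J + 22):
  J = 22 + 22 = 44
  E = 115
  Z = 180 + 3·115 = 525
  N = 32 + 4·44 + 5·525 = 2833
Comparing — Policy A: N=2850, Policy C: N=2833. Lowest is 2833 (Policy C).

2833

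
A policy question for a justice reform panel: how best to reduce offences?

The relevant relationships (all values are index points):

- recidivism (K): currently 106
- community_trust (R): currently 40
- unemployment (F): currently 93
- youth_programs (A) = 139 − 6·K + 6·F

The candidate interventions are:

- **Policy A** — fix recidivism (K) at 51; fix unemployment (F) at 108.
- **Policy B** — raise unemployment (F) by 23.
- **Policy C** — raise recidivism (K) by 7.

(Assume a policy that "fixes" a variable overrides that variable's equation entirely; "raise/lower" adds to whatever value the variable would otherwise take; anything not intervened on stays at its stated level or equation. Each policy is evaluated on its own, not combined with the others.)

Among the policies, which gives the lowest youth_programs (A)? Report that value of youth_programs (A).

19

Policy A (K := 51, F := 108):
  K = 51
  F = 108
  A = 139 − 6·51 + 6·108 = 481
Policy B (F + 23):
  K = 106
  F = 93 + 23 = 116
  A = 139 − 6·106 + 6·116 = 199
Policy C (K + 7):
  K = 106 + 7 = 113
  F = 93
  A = 139 − 6·113 + 6·93 = 19
Comparing — Policy A: A=481, Policy B: A=199, Policy C: A=19. Lowest is 19 (Policy C).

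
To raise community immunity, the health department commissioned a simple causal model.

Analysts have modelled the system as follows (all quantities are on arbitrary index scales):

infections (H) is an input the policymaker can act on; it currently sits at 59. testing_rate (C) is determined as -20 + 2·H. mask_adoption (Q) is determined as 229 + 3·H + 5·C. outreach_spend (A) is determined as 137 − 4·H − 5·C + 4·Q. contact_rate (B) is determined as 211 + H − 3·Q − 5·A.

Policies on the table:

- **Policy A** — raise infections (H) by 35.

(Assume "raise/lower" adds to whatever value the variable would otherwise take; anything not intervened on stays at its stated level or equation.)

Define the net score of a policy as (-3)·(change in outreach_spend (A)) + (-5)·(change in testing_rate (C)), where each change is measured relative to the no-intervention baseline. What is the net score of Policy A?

-4340

Baseline:
  H = 59
  C = -20 + 2·59 = 98
  Q = 229 + 3·59 + 5·98 = 896
  A = 137 − 4·59 − 5·98 + 4·896 = 2995
Policy A (H + 35):
  H = 59 + 35 = 94
  C = -20 + 2·94 = 168
  Q = 229 + 3·94 + 5·168 = 1351
  A = 137 − 4·94 − 5·168 + 4·1351 = 4325
ΔA = 4325 − 2995 = 1330; ΔC = 168 − 98 = 70
Score = (-3)·1330 + (-5)·70 = -4340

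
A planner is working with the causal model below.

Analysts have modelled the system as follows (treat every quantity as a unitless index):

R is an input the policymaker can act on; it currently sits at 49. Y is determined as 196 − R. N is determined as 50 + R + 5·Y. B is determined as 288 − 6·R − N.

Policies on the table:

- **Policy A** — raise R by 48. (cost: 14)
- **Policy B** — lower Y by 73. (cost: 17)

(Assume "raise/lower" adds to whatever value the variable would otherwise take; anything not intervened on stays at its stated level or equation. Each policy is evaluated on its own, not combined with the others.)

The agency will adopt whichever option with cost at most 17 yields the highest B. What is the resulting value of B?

Policy A (R + 48):
  R = 49 + 48 = 97
  Y = 196 − 97 = 99
  N = 50 + 97 + 5·99 = 642
  B = 288 − 6·97 − 642 = -936
Policy B (Y − 73):
  R = 49
  Y = 196 − 49 (−73 from intervention) = 74
  N = 50 + 49 + 5·74 = 469
  B = 288 − 6·49 − 469 = -475
Comparing — Policy A: B=-936, Policy B: B=-475. Highest is -475 (Policy B).

-475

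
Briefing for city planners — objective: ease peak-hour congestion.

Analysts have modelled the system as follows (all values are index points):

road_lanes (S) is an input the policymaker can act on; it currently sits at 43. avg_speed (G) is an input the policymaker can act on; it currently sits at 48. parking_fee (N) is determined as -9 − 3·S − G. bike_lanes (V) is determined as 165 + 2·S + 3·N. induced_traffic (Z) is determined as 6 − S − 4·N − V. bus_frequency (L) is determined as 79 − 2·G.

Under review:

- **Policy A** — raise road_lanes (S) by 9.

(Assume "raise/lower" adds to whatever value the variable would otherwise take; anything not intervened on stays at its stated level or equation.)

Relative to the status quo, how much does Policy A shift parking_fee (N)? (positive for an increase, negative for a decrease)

Baseline:
  S = 43
  G = 48
  N = -9 − 3·43 − 48 = -186
Policy A (S + 9):
  S = 43 + 9 = 52
  G = 48
  N = -9 − 3·52 − 48 = -213
Change in N: -213 − (-186) = -27

-27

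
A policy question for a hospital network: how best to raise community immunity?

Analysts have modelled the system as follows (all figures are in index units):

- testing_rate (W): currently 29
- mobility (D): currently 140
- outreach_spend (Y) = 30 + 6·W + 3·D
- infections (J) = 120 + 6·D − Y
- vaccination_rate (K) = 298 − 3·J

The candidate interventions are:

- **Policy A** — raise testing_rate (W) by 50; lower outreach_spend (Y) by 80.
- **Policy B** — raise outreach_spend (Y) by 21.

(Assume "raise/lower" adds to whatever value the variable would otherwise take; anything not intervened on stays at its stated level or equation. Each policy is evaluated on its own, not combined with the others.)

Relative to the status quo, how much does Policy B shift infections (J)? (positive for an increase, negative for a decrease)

Baseline:
  W = 29
  D = 140
  Y = 30 + 6·29 + 3·140 = 624
  J = 120 + 6·140 − 624 = 336
Policy B (Y + 21):
  W = 29
  D = 140
  Y = 30 + 6·29 + 3·140 (+21 from intervention) = 645
  J = 120 + 6·140 − 645 = 315
Change in J: 315 − 336 = -21

-21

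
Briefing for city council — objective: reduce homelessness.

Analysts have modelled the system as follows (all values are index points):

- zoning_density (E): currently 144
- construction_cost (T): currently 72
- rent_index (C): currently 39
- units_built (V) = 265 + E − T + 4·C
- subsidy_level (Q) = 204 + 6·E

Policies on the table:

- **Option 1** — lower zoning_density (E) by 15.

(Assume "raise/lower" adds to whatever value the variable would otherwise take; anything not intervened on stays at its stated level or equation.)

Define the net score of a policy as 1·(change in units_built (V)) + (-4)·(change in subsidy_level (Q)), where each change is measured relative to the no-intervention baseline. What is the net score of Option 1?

Baseline:
  E = 144
  T = 72
  C = 39
  V = 265 + 144 − 72 + 4·39 = 493
  Q = 204 + 6·144 = 1068
Option 1 (E − 15):
  E = 144 − 15 = 129
  T = 72
  C = 39
  V = 265 + 129 − 72 + 4·39 = 478
  Q = 204 + 6·129 = 978
ΔV = 478 − 493 = -15; ΔQ = 978 − 1068 = -90
Score = 1·(-15) + (-4)·(-90) = 345

345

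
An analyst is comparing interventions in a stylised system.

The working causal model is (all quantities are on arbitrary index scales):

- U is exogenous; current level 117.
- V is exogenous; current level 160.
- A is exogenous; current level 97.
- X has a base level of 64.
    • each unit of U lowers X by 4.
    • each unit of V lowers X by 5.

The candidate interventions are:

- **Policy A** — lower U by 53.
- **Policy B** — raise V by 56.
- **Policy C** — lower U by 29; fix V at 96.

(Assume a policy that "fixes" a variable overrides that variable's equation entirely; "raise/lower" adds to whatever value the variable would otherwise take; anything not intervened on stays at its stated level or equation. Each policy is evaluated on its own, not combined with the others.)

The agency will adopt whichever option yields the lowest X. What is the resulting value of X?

-1484

Policy A (U − 53):
  U = 117 − 53 = 64
  V = 160
  X = 64 − 4·64 − 5·160 = -992
Policy B (V + 56):
  U = 117
  V = 160 + 56 = 216
  X = 64 − 4·117 − 5·216 = -1484
Policy C (U − 29, V := 96):
  U = 117 − 29 = 88
  V = 96
  X = 64 − 4·88 − 5·96 = -768
Comparing — Policy A: X=-992, Policy B: X=-1484, Policy C: X=-768. Lowest is -1484 (Policy B).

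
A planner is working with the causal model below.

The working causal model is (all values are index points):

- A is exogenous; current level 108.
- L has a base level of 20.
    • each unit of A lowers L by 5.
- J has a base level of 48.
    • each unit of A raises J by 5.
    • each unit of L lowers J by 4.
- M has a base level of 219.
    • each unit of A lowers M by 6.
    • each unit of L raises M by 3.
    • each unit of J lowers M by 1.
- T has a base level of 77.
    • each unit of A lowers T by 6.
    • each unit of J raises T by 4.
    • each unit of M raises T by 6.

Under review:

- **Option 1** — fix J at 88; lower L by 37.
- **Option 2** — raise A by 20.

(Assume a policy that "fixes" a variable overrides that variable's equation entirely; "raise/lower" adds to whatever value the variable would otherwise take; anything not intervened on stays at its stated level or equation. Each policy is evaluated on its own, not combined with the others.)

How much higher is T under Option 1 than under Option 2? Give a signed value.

Option 1 (J := 88, L − 37):
  A = 108
  L = 20 − 5·108 (−37 from intervention) = -557
  J = 88
  M = 219 − 6·108 + 3·(-557) − 88 = -2188
  T = 77 − 6·108 + 4·88 + 6·(-2188) = -13347
Option 2 (A + 20):
  A = 108 + 20 = 128
  L = 20 − 5·128 = -620
  J = 48 + 5·128 − 4·(-620) = 3168
  M = 219 − 6·128 + 3·(-620) − 3168 = -5577
  T = 77 − 6·128 + 4·3168 + 6·(-5577) = -21481
T: -13347 − (-21481) = 8134

8134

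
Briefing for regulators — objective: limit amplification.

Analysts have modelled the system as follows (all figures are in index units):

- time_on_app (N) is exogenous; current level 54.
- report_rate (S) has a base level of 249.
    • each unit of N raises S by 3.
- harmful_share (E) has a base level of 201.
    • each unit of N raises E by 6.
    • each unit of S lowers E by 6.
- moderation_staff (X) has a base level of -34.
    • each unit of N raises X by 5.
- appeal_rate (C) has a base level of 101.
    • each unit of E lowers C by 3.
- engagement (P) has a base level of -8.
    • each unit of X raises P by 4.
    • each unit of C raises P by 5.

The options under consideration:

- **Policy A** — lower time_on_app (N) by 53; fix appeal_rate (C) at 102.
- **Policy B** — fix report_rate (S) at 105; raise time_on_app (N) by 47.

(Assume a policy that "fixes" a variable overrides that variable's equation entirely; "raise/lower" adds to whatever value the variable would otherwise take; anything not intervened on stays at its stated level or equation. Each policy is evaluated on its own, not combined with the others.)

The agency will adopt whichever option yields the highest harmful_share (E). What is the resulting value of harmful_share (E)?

177

Policy A (N − 53, C := 102):
  N = 54 − 53 = 1
  S = 249 + 3·1 = 252
  E = 201 + 6·1 − 6·252 = -1305
Policy B (S := 105, N + 47):
  N = 54 + 47 = 101
  S = 105
  E = 201 + 6·101 − 6·105 = 177
Comparing — Policy A: E=-1305, Policy B: E=177. Highest is 177 (Policy B).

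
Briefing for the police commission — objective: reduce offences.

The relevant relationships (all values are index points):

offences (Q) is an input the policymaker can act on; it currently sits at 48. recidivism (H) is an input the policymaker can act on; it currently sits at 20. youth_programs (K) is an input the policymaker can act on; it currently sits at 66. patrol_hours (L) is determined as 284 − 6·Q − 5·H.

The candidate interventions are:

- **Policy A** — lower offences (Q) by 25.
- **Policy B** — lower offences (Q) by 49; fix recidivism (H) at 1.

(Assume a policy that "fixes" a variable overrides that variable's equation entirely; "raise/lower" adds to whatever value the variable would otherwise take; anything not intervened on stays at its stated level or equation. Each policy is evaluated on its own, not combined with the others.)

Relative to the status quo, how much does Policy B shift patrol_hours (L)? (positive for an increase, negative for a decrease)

389

Baseline:
  Q = 48
  H = 20
  L = 284 − 6·48 − 5·20 = -104
Policy B (Q − 49, H := 1):
  Q = 48 − 49 = -1
  H = 1
  L = 284 − 6·(-1) − 5·1 = 285
Change in L: 285 − (-104) = 389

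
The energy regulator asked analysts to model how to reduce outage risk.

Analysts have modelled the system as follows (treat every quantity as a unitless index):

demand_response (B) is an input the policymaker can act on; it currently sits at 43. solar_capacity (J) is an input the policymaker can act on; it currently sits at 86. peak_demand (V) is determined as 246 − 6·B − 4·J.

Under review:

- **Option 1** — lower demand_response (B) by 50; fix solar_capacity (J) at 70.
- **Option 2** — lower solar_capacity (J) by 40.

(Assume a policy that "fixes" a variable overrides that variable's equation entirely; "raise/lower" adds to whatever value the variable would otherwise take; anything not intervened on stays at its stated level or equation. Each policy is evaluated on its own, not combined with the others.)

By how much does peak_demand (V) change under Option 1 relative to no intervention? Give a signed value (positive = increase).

Baseline:
  B = 43
  J = 86
  V = 246 − 6·43 − 4·86 = -356
Option 1 (B − 50, J := 70):
  B = 43 − 50 = -7
  J = 70
  V = 246 − 6·(-7) − 4·70 = 8
Change in V: 8 − (-356) = 364

364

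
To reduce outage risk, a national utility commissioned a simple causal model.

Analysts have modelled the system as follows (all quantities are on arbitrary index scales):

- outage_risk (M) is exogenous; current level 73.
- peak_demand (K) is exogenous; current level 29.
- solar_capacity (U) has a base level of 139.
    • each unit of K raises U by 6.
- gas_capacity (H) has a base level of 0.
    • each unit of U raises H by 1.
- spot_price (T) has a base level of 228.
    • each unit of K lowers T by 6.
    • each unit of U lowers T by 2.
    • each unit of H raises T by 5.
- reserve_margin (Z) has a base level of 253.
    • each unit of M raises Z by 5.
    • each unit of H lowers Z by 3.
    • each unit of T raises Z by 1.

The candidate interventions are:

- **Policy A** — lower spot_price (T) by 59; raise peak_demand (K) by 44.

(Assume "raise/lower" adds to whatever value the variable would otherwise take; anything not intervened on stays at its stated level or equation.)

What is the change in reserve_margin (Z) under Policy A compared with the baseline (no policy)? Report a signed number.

-323

Baseline:
  M = 73
  K = 29
  U = 139 + 6·29 = 313
  H = 0 + 313 = 313
  T = 228 − 6·29 − 2·313 + 5·313 = 993
  Z = 253 + 5·73 − 3·313 + 993 = 672
Policy A (T − 59, K + 44):
  M = 73
  K = 29 + 44 = 73
  U = 139 + 6·73 = 577
  H = 0 + 577 = 577
  T = 228 − 6·73 − 2·577 + 5·577 (−59 from intervention) = 1462
  Z = 253 + 5·73 − 3·577 + 1462 = 349
Change in Z: 349 − 672 = -323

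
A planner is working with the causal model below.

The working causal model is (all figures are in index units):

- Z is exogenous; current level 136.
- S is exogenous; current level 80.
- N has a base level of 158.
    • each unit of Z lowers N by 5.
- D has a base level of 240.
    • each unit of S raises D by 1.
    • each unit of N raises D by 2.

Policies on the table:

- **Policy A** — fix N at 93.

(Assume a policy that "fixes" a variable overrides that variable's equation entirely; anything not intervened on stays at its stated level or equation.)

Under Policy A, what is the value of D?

Policy A (N := 93):
  Z = 136
  S = 80
  N = 93
  D = 240 + 80 + 2·93 = 506

506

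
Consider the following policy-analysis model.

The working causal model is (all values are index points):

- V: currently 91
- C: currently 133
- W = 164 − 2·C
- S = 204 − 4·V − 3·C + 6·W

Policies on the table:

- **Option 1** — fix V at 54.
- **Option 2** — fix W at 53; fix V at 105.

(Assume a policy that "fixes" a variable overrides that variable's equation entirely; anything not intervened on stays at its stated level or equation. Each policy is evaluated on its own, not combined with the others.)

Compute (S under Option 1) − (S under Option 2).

Option 1 (V := 54):
  V = 54
  C = 133
  W = 164 − 2·133 = -102
  S = 204 − 4·54 − 3·133 + 6·(-102) = -1023
Option 2 (W := 53, V := 105):
  V = 105
  C = 133
  W = 53
  S = 204 − 4·105 − 3·133 + 6·53 = -297
S: -1023 − (-297) = -726

-726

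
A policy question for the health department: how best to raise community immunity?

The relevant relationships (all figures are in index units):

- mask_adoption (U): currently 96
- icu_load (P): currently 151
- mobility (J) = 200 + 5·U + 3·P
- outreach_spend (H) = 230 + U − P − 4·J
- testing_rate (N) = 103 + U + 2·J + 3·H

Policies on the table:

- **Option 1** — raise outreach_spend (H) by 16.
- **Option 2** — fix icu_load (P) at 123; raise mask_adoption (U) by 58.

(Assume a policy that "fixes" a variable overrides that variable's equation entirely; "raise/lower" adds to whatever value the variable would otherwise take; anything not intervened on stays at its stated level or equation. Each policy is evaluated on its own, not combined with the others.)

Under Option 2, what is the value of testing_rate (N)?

-12350

Option 2 (P := 123, U + 58):
  U = 96 + 58 = 154
  P = 123
  J = 200 + 5·154 + 3·123 = 1339
  H = 230 + 154 − 123 − 4·1339 = -5095
  N = 103 + 154 + 2·1339 + 3·(-5095) = -12350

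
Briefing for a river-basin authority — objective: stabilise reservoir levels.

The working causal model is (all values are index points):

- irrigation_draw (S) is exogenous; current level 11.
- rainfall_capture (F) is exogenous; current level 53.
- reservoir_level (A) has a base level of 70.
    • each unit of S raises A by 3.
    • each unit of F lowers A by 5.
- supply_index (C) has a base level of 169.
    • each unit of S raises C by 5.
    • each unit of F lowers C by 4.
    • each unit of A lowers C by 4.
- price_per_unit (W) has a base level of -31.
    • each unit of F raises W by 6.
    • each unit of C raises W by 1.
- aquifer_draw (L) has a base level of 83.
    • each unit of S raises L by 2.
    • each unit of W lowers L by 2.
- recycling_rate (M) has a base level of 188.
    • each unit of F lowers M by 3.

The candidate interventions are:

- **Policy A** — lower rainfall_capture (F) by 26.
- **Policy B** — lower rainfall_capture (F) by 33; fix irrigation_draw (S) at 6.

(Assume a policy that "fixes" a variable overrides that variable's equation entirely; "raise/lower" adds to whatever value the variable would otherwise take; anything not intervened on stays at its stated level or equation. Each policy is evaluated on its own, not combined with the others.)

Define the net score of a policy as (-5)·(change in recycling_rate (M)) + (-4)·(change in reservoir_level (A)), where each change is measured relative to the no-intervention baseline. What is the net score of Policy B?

-1095

Baseline:
  S = 11
  F = 53
  A = 70 + 3·11 − 5·53 = -162
  M = 188 − 3·53 = 29
Policy B (F − 33, S := 6):
  S = 6
  F = 53 − 33 = 20
  A = 70 + 3·6 − 5·20 = -12
  M = 188 − 3·20 = 128
ΔM = 128 − 29 = 99; ΔA = -12 − (-162) = 150
Score = (-5)·99 + (-4)·150 = -1095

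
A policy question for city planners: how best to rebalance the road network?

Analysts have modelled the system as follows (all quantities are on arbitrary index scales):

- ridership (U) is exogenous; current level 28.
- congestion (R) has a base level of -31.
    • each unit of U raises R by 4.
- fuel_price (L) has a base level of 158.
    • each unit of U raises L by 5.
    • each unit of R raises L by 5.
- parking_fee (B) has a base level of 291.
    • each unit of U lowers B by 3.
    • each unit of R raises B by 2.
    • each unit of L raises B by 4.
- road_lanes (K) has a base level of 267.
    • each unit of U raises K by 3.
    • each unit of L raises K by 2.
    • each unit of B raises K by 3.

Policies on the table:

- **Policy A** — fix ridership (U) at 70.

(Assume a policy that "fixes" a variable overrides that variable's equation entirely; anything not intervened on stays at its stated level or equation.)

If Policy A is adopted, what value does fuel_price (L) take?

Policy A (U := 70):
  U = 70
  R = -31 + 4·70 = 249
  L = 158 + 5·70 + 5·249 = 1753

1753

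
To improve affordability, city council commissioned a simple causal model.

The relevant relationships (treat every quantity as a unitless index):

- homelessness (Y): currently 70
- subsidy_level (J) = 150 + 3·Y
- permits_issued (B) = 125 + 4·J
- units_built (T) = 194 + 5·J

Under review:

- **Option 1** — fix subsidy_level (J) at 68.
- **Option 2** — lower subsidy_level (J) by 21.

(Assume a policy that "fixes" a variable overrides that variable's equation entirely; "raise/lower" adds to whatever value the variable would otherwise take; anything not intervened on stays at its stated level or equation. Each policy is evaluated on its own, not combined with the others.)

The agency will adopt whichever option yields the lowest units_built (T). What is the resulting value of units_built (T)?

534

Option 1 (J := 68):
  Y = 70
  J = 68
  T = 194 + 5·68 = 534
Option 2 (J − 21):
  Y = 70
  J = 150 + 3·70 (−21 from intervention) = 339
  T = 194 + 5·339 = 1889
Comparing — Option 1: T=534, Option 2: T=1889. Lowest is 534 (Option 1).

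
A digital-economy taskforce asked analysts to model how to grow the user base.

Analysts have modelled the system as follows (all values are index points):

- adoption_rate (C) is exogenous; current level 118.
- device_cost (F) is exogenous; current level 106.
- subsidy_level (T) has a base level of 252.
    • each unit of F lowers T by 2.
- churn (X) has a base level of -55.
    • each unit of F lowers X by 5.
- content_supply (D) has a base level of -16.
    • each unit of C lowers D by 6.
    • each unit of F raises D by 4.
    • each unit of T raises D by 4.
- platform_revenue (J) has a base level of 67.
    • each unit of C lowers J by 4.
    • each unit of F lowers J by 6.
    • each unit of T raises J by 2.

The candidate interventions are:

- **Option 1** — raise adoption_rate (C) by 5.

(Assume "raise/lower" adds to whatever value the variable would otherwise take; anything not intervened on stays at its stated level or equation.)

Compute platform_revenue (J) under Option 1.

-981

Option 1 (C + 5):
  C = 118 + 5 = 123
  F = 106
  T = 252 − 2·106 = 40
  J = 67 − 4·123 − 6·106 + 2·40 = -981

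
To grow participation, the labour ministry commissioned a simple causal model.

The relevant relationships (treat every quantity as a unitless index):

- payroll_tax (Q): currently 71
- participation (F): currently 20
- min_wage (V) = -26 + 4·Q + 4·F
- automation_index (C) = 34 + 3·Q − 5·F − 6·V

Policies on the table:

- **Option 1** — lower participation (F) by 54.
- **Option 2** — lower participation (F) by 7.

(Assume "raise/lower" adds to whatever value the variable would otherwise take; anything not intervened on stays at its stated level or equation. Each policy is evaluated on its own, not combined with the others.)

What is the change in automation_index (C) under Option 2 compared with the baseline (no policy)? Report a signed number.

Baseline:
  Q = 71
  F = 20
  V = -26 + 4·71 + 4·20 = 338
  C = 34 + 3·71 − 5·20 − 6·338 = -1881
Option 2 (F − 7):
  Q = 71
  F = 20 − 7 = 13
  V = -26 + 4·71 + 4·13 = 310
  C = 34 + 3·71 − 5·13 − 6·310 = -1678
Change in C: -1678 − (-1881) = 203

203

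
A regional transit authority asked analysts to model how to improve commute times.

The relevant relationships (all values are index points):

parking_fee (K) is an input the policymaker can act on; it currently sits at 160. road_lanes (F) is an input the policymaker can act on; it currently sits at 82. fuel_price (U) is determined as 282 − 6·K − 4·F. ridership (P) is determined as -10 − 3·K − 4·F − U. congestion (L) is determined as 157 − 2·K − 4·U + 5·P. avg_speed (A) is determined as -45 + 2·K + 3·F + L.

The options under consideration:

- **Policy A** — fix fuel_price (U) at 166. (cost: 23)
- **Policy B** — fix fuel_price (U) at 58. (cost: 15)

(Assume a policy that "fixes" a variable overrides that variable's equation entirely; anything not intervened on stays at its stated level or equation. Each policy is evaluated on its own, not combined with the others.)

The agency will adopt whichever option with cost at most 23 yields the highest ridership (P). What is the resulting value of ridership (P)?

Policy A (U := 166):
  K = 160
  F = 82
  U = 166
  P = -10 − 3·160 − 4·82 − 166 = -984
Policy B (U := 58):
  K = 160
  F = 82
  U = 58
  P = -10 − 3·160 − 4·82 − 58 = -876
Comparing — Policy A: P=-984, Policy B: P=-876. Highest is -876 (Policy B).

-876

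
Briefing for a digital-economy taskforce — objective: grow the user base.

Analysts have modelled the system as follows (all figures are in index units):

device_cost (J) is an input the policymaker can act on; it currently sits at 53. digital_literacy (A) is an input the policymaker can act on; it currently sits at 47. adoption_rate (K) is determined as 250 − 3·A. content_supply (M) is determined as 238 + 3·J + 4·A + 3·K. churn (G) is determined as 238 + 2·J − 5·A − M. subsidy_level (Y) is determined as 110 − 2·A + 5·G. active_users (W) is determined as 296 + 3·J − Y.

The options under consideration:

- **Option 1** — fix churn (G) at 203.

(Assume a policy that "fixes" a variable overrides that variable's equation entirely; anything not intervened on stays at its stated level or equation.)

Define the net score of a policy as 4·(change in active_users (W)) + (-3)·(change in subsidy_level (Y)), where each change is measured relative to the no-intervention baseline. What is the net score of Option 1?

-35210

Baseline:
  J = 53
  A = 47
  K = 250 − 3·47 = 109
  M = 238 + 3·53 + 4·47 + 3·109 = 912
  G = 238 + 2·53 − 5·47 − 912 = -803
  Y = 110 − 2·47 + 5·(-803) = -3999
  W = 296 + 3·53 − (-3999) = 4454
Option 1 (G := 203):
  J = 53
  A = 47
  K = 250 − 3·47 = 109
  M = 238 + 3·53 + 4·47 + 3·109 = 912
  G = 203
  Y = 110 − 2·47 + 5·203 = 1031
  W = 296 + 3·53 − 1031 = -576
ΔW = -576 − 4454 = -5030; ΔY = 1031 − (-3999) = 5030
Score = 4·(-5030) + (-3)·5030 = -35210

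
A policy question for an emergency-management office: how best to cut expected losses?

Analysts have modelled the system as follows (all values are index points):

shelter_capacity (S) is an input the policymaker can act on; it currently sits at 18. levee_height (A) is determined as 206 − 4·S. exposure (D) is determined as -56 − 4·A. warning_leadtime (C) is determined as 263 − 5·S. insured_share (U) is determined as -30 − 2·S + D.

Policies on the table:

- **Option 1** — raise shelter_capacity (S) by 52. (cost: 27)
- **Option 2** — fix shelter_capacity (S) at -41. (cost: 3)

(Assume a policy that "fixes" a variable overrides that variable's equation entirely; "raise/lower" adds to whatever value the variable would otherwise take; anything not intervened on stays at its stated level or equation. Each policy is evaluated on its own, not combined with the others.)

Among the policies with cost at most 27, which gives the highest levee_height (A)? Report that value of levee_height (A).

Option 1 (S + 52):
  S = 18 + 52 = 70
  A = 206 − 4·70 = -74
Option 2 (S := -41):
  S = -41
  A = 206 − 4·(-41) = 370
Comparing — Option 1: A=-74, Option 2: A=370. Highest is 370 (Option 2).

370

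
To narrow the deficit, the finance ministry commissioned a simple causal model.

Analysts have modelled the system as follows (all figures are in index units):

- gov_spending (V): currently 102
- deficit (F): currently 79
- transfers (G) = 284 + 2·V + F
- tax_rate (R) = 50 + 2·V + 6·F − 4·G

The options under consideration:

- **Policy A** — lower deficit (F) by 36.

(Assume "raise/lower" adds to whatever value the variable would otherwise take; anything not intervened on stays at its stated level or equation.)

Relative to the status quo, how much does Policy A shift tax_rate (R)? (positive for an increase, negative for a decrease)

Baseline:
  V = 102
  F = 79
  G = 284 + 2·102 + 79 = 567
  R = 50 + 2·102 + 6·79 − 4·567 = -1540
Policy A (F − 36):
  V = 102
  F = 79 − 36 = 43
  G = 284 + 2·102 + 43 = 531
  R = 50 + 2·102 + 6·43 − 4·531 = -1612
Change in R: -1612 − (-1540) = -72

-72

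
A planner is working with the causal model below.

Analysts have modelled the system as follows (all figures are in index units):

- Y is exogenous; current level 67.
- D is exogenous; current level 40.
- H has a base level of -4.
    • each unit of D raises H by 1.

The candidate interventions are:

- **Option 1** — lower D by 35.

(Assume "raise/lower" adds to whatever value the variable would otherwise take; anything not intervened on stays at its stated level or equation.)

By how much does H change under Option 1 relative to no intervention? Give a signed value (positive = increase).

-35

Baseline:
  D = 40
  H = -4 + 40 = 36
Option 1 (D − 35):
  D = 40 − 35 = 5
  H = -4 + 5 = 1
Change in H: 1 − 36 = -35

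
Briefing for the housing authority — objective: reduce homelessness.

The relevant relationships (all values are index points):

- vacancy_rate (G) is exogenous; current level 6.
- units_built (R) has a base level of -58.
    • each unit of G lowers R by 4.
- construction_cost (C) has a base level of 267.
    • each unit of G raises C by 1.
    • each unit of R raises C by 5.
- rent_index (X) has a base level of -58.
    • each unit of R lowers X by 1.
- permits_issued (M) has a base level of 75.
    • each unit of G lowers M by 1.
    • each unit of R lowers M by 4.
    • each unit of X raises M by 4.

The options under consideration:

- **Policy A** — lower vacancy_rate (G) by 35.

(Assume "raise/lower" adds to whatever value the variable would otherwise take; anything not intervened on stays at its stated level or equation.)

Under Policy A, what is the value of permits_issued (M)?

-592

Policy A (G − 35):
  G = 6 − 35 = -29
  R = -58 − 4·(-29) = 58
  X = -58 − 58 = -116
  M = 75 − (-29) − 4·58 + 4·(-116) = -592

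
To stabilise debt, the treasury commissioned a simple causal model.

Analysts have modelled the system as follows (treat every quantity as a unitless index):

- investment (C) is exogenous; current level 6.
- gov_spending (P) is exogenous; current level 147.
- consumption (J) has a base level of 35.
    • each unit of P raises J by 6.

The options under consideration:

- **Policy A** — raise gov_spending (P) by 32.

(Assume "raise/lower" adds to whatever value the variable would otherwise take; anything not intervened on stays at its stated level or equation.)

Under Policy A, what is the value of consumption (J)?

1109

Policy A (P + 32):
  P = 147 + 32 = 179
  J = 35 + 6·179 = 1109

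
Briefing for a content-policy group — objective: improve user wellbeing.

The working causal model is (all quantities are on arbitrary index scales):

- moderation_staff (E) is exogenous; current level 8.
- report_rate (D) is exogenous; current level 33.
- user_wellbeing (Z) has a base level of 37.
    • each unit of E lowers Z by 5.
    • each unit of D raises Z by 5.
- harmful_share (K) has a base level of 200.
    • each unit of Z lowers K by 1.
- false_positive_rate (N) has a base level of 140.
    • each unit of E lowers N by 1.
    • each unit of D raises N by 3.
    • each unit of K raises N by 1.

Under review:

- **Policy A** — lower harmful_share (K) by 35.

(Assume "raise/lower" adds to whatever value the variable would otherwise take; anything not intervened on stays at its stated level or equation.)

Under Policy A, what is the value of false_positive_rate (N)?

234

Policy A (K − 35):
  E = 8
  D = 33
  Z = 37 − 5·8 + 5·33 = 162
  K = 200 − 162 (−35 from intervention) = 3
  N = 140 − 8 + 3·33 + 3 = 234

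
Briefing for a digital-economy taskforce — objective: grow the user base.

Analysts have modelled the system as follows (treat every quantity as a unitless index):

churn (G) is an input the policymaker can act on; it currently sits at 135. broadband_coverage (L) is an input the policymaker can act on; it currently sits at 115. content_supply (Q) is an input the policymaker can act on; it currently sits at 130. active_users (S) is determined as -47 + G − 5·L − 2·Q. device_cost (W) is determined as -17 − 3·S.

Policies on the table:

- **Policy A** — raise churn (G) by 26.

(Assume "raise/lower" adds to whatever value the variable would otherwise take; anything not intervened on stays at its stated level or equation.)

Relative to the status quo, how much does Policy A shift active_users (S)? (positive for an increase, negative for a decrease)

26

Baseline:
  G = 135
  L = 115
  Q = 130
  S = -47 + 135 − 5·115 − 2·130 = -747
Policy A (G + 26):
  G = 135 + 26 = 161
  L = 115
  Q = 130
  S = -47 + 161 − 5·115 − 2·130 = -721
Change in S: -721 − (-747) = 26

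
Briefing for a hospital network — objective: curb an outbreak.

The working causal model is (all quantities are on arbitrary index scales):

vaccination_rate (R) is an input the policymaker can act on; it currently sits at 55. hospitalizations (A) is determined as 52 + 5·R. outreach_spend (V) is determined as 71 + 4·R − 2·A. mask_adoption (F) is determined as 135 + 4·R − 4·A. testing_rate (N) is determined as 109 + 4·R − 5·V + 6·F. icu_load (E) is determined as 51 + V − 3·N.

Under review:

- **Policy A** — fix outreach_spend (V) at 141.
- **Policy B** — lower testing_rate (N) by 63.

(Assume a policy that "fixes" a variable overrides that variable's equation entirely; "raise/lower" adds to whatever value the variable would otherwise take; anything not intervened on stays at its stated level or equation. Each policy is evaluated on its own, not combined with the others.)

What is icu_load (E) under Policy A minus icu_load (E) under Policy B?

7875

Policy A (V := 141):
  R = 55
  A = 52 + 5·55 = 327
  V = 141
  F = 135 + 4·55 − 4·327 = -953
  N = 109 + 4·55 − 5·141 + 6·(-953) = -6094
  E = 51 + 141 − 3·(-6094) = 18474
Policy B (N − 63):
  R = 55
  A = 52 + 5·55 = 327
  V = 71 + 4·55 − 2·327 = -363
  F = 135 + 4·55 − 4·327 = -953
  N = 109 + 4·55 − 5·(-363) + 6·(-953) (−63 from intervention) = -3637
  E = 51 + (-363) − 3·(-3637) = 10599
E: 18474 − 10599 = 7875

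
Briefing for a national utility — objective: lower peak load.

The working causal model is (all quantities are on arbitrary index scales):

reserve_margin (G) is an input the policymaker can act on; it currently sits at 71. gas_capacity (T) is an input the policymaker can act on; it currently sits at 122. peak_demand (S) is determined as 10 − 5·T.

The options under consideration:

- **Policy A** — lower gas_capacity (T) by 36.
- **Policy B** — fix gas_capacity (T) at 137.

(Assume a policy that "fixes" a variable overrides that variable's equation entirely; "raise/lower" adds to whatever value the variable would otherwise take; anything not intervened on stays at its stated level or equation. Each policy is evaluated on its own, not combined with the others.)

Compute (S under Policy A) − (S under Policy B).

Policy A (T − 36):
  T = 122 − 36 = 86
  S = 10 − 5·86 = -420
Policy B (T := 137):
  T = 137
  S = 10 − 5·137 = -675
S: -420 − (-675) = 255

255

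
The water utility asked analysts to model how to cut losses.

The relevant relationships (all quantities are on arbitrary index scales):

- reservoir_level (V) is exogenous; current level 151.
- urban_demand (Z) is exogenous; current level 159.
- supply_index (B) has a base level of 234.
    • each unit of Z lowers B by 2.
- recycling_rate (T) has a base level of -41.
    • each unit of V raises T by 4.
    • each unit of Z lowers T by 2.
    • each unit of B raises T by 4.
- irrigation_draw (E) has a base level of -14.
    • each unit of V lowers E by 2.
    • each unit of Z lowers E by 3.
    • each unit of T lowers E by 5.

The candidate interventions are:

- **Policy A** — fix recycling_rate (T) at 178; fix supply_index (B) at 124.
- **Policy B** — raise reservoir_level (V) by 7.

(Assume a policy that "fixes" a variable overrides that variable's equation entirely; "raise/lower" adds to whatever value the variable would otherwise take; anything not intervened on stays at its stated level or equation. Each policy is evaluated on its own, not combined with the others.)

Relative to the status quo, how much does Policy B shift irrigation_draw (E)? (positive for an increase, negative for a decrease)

Baseline:
  V = 151
  Z = 159
  B = 234 − 2·159 = -84
  T = -41 + 4·151 − 2·159 + 4·(-84) = -91
  E = -14 − 2·151 − 3·159 − 5·(-91) = -338
Policy B (V + 7):
  V = 151 + 7 = 158
  Z = 159
  B = 234 − 2·159 = -84
  T = -41 + 4·158 − 2·159 + 4·(-84) = -63
  E = -14 − 2·158 − 3·159 − 5·(-63) = -492
Change in E: -492 − (-338) = -154

-154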